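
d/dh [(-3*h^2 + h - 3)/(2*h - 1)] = (-6*h^2 + 6*h + 5)/(4*h^2 - 4*h + 1)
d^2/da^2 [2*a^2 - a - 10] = 4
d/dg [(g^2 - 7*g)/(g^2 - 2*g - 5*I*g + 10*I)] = (g^2*(5 - 5*I) + 20*I*g - 70*I)/(g^4 + g^3*(-4 - 10*I) + g^2*(-21 + 40*I) + g*(100 - 40*I) - 100)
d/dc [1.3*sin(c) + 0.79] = 1.3*cos(c)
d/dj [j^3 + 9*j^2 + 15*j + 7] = 3*j^2 + 18*j + 15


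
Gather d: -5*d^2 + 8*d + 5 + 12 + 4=-5*d^2 + 8*d + 21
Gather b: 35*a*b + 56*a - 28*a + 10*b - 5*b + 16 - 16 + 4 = 28*a + b*(35*a + 5) + 4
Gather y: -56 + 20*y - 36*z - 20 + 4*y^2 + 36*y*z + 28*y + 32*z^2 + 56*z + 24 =4*y^2 + y*(36*z + 48) + 32*z^2 + 20*z - 52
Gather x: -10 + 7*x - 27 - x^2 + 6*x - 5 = -x^2 + 13*x - 42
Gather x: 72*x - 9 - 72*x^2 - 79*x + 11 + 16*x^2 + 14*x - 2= -56*x^2 + 7*x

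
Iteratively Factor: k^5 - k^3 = (k)*(k^4 - k^2) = k*(k - 1)*(k^3 + k^2) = k^2*(k - 1)*(k^2 + k) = k^3*(k - 1)*(k + 1)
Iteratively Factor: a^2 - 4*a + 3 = (a - 1)*(a - 3)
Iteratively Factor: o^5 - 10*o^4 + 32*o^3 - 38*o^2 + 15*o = (o - 1)*(o^4 - 9*o^3 + 23*o^2 - 15*o) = (o - 1)^2*(o^3 - 8*o^2 + 15*o) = (o - 5)*(o - 1)^2*(o^2 - 3*o) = o*(o - 5)*(o - 1)^2*(o - 3)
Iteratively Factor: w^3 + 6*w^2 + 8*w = (w + 4)*(w^2 + 2*w) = (w + 2)*(w + 4)*(w)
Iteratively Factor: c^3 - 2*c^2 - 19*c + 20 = (c + 4)*(c^2 - 6*c + 5) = (c - 1)*(c + 4)*(c - 5)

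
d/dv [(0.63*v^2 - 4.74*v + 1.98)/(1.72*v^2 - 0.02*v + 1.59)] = (8.1402*v^2 - 4.8078*v - 7.497)/(2.9584*v^4 - 0.0688*v^3 + 5.47*v^2 - 0.0636*v + 2.5281)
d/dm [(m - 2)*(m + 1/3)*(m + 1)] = 3*m^2 - 4*m/3 - 7/3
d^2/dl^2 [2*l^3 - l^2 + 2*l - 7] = 12*l - 2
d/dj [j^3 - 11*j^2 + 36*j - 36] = 3*j^2 - 22*j + 36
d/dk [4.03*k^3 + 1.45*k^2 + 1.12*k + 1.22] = 12.09*k^2 + 2.9*k + 1.12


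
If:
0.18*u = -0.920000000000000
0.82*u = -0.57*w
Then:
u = -5.11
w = 7.35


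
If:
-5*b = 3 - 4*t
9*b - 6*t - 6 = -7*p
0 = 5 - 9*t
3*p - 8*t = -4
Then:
No Solution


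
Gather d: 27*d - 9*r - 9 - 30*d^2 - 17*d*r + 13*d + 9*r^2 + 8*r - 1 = -30*d^2 + d*(40 - 17*r) + 9*r^2 - r - 10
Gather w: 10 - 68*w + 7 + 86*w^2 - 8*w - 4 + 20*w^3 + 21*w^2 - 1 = 20*w^3 + 107*w^2 - 76*w + 12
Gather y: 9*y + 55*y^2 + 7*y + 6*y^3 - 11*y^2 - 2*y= 6*y^3 + 44*y^2 + 14*y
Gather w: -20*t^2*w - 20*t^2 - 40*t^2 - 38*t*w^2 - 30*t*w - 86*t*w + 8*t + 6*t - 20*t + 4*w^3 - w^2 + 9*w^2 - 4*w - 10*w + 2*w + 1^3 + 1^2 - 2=-60*t^2 - 6*t + 4*w^3 + w^2*(8 - 38*t) + w*(-20*t^2 - 116*t - 12)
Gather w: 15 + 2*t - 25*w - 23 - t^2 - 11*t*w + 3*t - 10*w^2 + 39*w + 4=-t^2 + 5*t - 10*w^2 + w*(14 - 11*t) - 4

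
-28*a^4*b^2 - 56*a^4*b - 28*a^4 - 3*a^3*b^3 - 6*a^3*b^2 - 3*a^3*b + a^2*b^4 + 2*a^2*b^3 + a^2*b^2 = (-7*a + b)*(4*a + b)*(a*b + a)^2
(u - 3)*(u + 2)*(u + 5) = u^3 + 4*u^2 - 11*u - 30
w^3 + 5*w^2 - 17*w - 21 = (w - 3)*(w + 1)*(w + 7)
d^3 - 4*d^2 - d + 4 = (d - 4)*(d - 1)*(d + 1)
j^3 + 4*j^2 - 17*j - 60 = (j - 4)*(j + 3)*(j + 5)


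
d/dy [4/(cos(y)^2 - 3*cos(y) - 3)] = 4*(2*cos(y) - 3)*sin(y)/(sin(y)^2 + 3*cos(y) + 2)^2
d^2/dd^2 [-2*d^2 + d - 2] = -4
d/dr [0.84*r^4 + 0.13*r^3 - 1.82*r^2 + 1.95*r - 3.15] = 3.36*r^3 + 0.39*r^2 - 3.64*r + 1.95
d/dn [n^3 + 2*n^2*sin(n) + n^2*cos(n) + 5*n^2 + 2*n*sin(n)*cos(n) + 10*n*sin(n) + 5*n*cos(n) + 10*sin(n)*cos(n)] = -n^2*sin(n) + 2*n^2*cos(n) + 3*n^2 - n*sin(n) + 12*n*cos(n) + 2*n*cos(2*n) + 10*n + 10*sin(n) + sin(2*n) + 5*cos(n) + 10*cos(2*n)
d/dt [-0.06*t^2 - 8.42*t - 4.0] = -0.12*t - 8.42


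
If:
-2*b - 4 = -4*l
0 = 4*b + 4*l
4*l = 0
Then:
No Solution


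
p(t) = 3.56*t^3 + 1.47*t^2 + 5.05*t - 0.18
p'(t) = 10.68*t^2 + 2.94*t + 5.05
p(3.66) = 212.53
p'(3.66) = 158.88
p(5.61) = 702.96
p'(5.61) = 357.67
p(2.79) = 102.67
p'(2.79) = 96.39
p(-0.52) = -2.91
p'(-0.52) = 6.41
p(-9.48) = -2948.96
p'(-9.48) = 936.99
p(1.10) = 11.89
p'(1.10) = 21.21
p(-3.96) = -218.20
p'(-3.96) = 160.89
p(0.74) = 5.80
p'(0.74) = 13.07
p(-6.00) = -746.52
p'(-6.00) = 371.89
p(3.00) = 124.32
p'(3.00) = 109.99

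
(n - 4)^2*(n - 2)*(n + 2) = n^4 - 8*n^3 + 12*n^2 + 32*n - 64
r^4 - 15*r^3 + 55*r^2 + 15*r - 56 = (r - 8)*(r - 7)*(r - 1)*(r + 1)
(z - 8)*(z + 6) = z^2 - 2*z - 48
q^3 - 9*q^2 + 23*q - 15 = (q - 5)*(q - 3)*(q - 1)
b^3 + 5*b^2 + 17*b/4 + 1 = (b + 1/2)^2*(b + 4)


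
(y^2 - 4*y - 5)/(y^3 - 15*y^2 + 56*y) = (y^2 - 4*y - 5)/(y*(y^2 - 15*y + 56))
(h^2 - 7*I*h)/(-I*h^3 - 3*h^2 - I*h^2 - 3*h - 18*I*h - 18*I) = h*(I*h + 7)/(h^3 + h^2*(1 - 3*I) + 3*h*(6 - I) + 18)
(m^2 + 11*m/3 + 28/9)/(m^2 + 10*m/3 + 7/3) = (m + 4/3)/(m + 1)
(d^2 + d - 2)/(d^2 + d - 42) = (d^2 + d - 2)/(d^2 + d - 42)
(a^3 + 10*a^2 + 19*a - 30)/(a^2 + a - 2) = (a^2 + 11*a + 30)/(a + 2)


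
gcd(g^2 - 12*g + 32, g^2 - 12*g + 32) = g^2 - 12*g + 32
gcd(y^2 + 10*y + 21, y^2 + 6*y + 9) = y + 3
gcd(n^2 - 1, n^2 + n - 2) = n - 1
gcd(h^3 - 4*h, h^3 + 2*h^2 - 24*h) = h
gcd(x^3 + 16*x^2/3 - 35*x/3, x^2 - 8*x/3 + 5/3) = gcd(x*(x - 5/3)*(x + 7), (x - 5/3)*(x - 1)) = x - 5/3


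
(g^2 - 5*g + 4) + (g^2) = 2*g^2 - 5*g + 4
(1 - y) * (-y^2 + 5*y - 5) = y^3 - 6*y^2 + 10*y - 5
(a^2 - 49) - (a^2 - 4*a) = 4*a - 49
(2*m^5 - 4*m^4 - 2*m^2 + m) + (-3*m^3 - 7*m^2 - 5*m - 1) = 2*m^5 - 4*m^4 - 3*m^3 - 9*m^2 - 4*m - 1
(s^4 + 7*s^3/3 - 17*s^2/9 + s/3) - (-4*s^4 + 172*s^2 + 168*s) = 5*s^4 + 7*s^3/3 - 1565*s^2/9 - 503*s/3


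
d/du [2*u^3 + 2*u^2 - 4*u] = 6*u^2 + 4*u - 4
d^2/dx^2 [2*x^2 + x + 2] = 4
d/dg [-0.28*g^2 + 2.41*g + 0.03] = 2.41 - 0.56*g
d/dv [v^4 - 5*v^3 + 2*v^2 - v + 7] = 4*v^3 - 15*v^2 + 4*v - 1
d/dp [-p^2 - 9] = -2*p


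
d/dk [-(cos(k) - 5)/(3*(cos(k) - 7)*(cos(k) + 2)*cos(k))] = 2*(-cos(k)^3 + 10*cos(k)^2 - 25*cos(k) - 35)*sin(k)/(3*(cos(k) - 7)^2*(cos(k) + 2)^2*cos(k)^2)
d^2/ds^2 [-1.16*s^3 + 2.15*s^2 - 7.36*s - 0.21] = 4.3 - 6.96*s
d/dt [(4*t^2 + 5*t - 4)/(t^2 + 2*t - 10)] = 3*(t^2 - 24*t - 14)/(t^4 + 4*t^3 - 16*t^2 - 40*t + 100)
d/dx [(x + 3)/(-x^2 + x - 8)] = (-x^2 + x + (x + 3)*(2*x - 1) - 8)/(x^2 - x + 8)^2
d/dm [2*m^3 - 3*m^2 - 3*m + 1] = 6*m^2 - 6*m - 3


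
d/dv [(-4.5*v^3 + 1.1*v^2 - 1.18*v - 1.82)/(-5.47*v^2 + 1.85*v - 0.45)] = (24.615*v^4 - 16.65*v^3 + 1.6554*v^2 - 20.9008*v + 3.898)/(29.9209*v^4 - 20.239*v^3 + 8.3455*v^2 - 1.665*v + 0.2025)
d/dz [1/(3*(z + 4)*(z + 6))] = 2*(-z - 5)/(3*(z^4 + 20*z^3 + 148*z^2 + 480*z + 576))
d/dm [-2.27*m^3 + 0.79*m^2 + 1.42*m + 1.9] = -6.81*m^2 + 1.58*m + 1.42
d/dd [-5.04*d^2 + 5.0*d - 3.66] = 5.0 - 10.08*d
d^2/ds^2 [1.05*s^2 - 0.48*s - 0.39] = 2.10000000000000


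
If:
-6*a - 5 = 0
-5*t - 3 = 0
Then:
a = -5/6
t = -3/5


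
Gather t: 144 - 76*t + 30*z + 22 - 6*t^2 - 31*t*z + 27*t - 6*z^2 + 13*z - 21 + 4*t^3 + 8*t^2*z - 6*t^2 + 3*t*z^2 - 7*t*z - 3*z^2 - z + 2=4*t^3 + t^2*(8*z - 12) + t*(3*z^2 - 38*z - 49) - 9*z^2 + 42*z + 147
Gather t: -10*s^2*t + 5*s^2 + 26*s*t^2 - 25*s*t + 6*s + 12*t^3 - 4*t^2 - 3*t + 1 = 5*s^2 + 6*s + 12*t^3 + t^2*(26*s - 4) + t*(-10*s^2 - 25*s - 3) + 1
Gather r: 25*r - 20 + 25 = 25*r + 5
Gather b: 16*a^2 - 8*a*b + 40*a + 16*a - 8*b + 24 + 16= 16*a^2 + 56*a + b*(-8*a - 8) + 40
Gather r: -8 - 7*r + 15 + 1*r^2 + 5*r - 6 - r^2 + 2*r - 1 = 0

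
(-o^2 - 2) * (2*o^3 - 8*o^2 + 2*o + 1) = -2*o^5 + 8*o^4 - 6*o^3 + 15*o^2 - 4*o - 2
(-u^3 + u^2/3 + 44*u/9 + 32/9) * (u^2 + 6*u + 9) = -u^5 - 17*u^4/3 - 19*u^3/9 + 323*u^2/9 + 196*u/3 + 32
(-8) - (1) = -9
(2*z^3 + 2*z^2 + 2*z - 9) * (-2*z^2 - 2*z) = -4*z^5 - 8*z^4 - 8*z^3 + 14*z^2 + 18*z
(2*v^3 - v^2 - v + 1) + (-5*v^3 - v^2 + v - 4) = -3*v^3 - 2*v^2 - 3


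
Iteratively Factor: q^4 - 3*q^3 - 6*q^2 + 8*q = (q + 2)*(q^3 - 5*q^2 + 4*q) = (q - 1)*(q + 2)*(q^2 - 4*q) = (q - 4)*(q - 1)*(q + 2)*(q)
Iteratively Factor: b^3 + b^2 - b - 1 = (b + 1)*(b^2 - 1) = (b + 1)^2*(b - 1)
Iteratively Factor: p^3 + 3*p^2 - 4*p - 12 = (p + 3)*(p^2 - 4) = (p - 2)*(p + 3)*(p + 2)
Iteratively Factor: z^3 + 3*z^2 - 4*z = (z - 1)*(z^2 + 4*z) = (z - 1)*(z + 4)*(z)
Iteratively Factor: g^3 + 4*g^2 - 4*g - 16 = (g + 2)*(g^2 + 2*g - 8) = (g - 2)*(g + 2)*(g + 4)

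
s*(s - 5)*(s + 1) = s^3 - 4*s^2 - 5*s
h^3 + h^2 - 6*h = h*(h - 2)*(h + 3)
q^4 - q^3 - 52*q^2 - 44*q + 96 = (q - 8)*(q - 1)*(q + 2)*(q + 6)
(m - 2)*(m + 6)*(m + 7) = m^3 + 11*m^2 + 16*m - 84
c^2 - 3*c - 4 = (c - 4)*(c + 1)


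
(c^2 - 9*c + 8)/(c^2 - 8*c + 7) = (c - 8)/(c - 7)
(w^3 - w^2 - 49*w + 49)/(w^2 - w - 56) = (w^2 - 8*w + 7)/(w - 8)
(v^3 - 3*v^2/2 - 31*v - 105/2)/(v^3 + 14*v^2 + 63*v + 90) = (2*v^2 - 9*v - 35)/(2*(v^2 + 11*v + 30))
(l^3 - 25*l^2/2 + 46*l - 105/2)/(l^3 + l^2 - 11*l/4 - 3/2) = 2*(2*l^3 - 25*l^2 + 92*l - 105)/(4*l^3 + 4*l^2 - 11*l - 6)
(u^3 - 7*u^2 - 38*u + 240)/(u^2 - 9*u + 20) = (u^2 - 2*u - 48)/(u - 4)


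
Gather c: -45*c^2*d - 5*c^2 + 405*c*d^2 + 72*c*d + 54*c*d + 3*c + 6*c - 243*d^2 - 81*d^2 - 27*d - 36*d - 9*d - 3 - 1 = c^2*(-45*d - 5) + c*(405*d^2 + 126*d + 9) - 324*d^2 - 72*d - 4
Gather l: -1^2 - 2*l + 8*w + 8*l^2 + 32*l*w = 8*l^2 + l*(32*w - 2) + 8*w - 1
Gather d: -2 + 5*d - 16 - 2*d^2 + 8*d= -2*d^2 + 13*d - 18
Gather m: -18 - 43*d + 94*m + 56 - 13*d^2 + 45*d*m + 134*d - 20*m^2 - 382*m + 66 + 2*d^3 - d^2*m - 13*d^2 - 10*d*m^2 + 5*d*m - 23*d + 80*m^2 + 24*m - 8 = 2*d^3 - 26*d^2 + 68*d + m^2*(60 - 10*d) + m*(-d^2 + 50*d - 264) + 96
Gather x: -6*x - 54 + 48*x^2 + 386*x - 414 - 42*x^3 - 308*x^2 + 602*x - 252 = -42*x^3 - 260*x^2 + 982*x - 720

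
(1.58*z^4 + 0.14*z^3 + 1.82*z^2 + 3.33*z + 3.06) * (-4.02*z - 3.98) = -6.3516*z^5 - 6.8512*z^4 - 7.8736*z^3 - 20.6302*z^2 - 25.5546*z - 12.1788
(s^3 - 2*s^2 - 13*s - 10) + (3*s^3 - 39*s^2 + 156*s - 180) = 4*s^3 - 41*s^2 + 143*s - 190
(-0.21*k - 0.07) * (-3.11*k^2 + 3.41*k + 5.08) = 0.6531*k^3 - 0.4984*k^2 - 1.3055*k - 0.3556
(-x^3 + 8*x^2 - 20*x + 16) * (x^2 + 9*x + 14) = -x^5 - x^4 + 38*x^3 - 52*x^2 - 136*x + 224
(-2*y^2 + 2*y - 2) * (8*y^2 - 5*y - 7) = -16*y^4 + 26*y^3 - 12*y^2 - 4*y + 14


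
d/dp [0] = 0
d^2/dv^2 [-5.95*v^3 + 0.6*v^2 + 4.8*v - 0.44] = 1.2 - 35.7*v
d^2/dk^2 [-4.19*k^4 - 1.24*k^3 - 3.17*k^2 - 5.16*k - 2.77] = -50.28*k^2 - 7.44*k - 6.34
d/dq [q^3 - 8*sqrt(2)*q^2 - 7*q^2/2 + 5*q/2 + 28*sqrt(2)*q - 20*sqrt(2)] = 3*q^2 - 16*sqrt(2)*q - 7*q + 5/2 + 28*sqrt(2)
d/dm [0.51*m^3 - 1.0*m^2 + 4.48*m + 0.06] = 1.53*m^2 - 2.0*m + 4.48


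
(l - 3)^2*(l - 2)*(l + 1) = l^4 - 7*l^3 + 13*l^2 + 3*l - 18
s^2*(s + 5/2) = s^3 + 5*s^2/2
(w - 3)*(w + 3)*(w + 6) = w^3 + 6*w^2 - 9*w - 54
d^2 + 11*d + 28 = (d + 4)*(d + 7)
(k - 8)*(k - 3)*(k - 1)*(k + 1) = k^4 - 11*k^3 + 23*k^2 + 11*k - 24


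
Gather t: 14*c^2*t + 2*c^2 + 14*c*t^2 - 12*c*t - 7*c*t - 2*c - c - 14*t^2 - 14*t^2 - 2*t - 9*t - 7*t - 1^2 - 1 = 2*c^2 - 3*c + t^2*(14*c - 28) + t*(14*c^2 - 19*c - 18) - 2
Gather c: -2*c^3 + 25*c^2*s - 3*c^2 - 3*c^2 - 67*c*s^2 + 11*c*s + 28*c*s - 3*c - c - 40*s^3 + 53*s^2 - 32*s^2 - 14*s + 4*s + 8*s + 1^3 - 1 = -2*c^3 + c^2*(25*s - 6) + c*(-67*s^2 + 39*s - 4) - 40*s^3 + 21*s^2 - 2*s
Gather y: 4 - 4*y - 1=3 - 4*y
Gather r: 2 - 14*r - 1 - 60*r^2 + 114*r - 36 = -60*r^2 + 100*r - 35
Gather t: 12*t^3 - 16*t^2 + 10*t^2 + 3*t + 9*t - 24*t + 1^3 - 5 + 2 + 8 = 12*t^3 - 6*t^2 - 12*t + 6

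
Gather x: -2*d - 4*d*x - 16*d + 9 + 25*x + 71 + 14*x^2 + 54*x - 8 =-18*d + 14*x^2 + x*(79 - 4*d) + 72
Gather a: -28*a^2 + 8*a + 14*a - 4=-28*a^2 + 22*a - 4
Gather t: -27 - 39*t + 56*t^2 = 56*t^2 - 39*t - 27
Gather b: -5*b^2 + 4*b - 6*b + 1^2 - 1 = -5*b^2 - 2*b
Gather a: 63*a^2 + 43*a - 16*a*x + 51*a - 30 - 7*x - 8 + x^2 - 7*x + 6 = 63*a^2 + a*(94 - 16*x) + x^2 - 14*x - 32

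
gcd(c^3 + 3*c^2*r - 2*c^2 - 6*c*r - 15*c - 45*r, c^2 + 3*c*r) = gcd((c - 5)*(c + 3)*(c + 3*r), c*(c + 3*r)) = c + 3*r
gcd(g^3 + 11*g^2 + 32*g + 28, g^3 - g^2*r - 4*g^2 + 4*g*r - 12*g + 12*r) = g + 2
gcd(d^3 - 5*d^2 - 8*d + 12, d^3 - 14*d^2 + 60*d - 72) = d - 6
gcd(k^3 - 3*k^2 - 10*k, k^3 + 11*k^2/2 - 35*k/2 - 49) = k + 2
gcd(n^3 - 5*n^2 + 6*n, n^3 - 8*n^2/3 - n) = n^2 - 3*n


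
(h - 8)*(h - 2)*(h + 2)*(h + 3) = h^4 - 5*h^3 - 28*h^2 + 20*h + 96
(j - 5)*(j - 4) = j^2 - 9*j + 20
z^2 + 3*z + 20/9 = (z + 4/3)*(z + 5/3)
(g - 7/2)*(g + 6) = g^2 + 5*g/2 - 21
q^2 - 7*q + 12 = (q - 4)*(q - 3)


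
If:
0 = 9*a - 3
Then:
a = 1/3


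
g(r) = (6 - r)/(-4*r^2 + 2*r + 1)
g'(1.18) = 7.80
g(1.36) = -1.26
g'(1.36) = 3.32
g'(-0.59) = -17.28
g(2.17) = -0.28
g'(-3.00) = -0.11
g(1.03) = -4.20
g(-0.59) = -4.19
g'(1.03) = 22.98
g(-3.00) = -0.22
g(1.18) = -2.18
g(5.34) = -0.01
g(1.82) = -0.49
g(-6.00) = -0.08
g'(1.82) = 0.82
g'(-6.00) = -0.02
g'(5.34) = 0.01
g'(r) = (6 - r)*(8*r - 2)/(-4*r^2 + 2*r + 1)^2 - 1/(-4*r^2 + 2*r + 1) = (-4*r^2 + 48*r - 13)/(16*r^4 - 16*r^3 - 4*r^2 + 4*r + 1)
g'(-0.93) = -3.27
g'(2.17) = 0.40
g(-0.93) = -1.60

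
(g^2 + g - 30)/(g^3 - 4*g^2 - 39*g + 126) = (g - 5)/(g^2 - 10*g + 21)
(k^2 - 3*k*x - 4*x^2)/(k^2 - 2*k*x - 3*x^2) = (-k + 4*x)/(-k + 3*x)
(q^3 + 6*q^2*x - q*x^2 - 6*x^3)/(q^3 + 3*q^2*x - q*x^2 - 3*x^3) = (q + 6*x)/(q + 3*x)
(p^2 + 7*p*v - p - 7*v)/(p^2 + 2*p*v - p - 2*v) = (p + 7*v)/(p + 2*v)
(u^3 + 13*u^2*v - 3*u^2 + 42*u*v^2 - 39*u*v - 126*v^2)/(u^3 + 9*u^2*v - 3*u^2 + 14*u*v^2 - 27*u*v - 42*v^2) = (u + 6*v)/(u + 2*v)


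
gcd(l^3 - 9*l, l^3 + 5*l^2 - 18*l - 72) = l + 3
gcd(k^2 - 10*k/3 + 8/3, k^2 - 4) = k - 2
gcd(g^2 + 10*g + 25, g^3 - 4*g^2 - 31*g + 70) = g + 5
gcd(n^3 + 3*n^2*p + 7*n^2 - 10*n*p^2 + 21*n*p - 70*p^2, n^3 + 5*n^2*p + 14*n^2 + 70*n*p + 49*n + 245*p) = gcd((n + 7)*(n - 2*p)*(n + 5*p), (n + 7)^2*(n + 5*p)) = n^2 + 5*n*p + 7*n + 35*p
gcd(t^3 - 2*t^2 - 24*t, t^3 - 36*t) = t^2 - 6*t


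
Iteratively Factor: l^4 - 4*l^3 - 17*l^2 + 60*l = (l - 3)*(l^3 - l^2 - 20*l) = (l - 3)*(l + 4)*(l^2 - 5*l) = (l - 5)*(l - 3)*(l + 4)*(l)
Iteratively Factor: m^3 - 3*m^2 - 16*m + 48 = (m - 3)*(m^2 - 16) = (m - 3)*(m + 4)*(m - 4)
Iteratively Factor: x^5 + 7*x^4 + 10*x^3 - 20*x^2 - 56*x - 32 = (x - 2)*(x^4 + 9*x^3 + 28*x^2 + 36*x + 16) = (x - 2)*(x + 2)*(x^3 + 7*x^2 + 14*x + 8) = (x - 2)*(x + 1)*(x + 2)*(x^2 + 6*x + 8) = (x - 2)*(x + 1)*(x + 2)*(x + 4)*(x + 2)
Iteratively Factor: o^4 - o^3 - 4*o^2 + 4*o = (o + 2)*(o^3 - 3*o^2 + 2*o) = o*(o + 2)*(o^2 - 3*o + 2) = o*(o - 1)*(o + 2)*(o - 2)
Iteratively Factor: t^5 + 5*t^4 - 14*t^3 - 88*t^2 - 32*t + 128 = (t + 2)*(t^4 + 3*t^3 - 20*t^2 - 48*t + 64) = (t - 1)*(t + 2)*(t^3 + 4*t^2 - 16*t - 64) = (t - 1)*(t + 2)*(t + 4)*(t^2 - 16) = (t - 1)*(t + 2)*(t + 4)^2*(t - 4)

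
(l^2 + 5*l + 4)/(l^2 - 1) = (l + 4)/(l - 1)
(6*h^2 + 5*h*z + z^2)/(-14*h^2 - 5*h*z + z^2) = (3*h + z)/(-7*h + z)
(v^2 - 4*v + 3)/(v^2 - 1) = (v - 3)/(v + 1)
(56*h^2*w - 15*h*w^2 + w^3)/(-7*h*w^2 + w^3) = (-8*h + w)/w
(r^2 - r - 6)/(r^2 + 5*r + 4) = (r^2 - r - 6)/(r^2 + 5*r + 4)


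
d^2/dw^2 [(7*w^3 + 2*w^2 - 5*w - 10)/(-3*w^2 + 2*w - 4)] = 2*(89*w^3 + 510*w^2 - 696*w - 72)/(27*w^6 - 54*w^5 + 144*w^4 - 152*w^3 + 192*w^2 - 96*w + 64)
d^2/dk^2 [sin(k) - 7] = -sin(k)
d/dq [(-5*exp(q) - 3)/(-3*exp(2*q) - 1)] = (-15*exp(2*q) - 18*exp(q) + 5)*exp(q)/(9*exp(4*q) + 6*exp(2*q) + 1)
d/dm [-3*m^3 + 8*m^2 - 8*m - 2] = -9*m^2 + 16*m - 8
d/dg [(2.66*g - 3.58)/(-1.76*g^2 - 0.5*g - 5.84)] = (4.6816*g^2 - 12.6016*g - 17.3244)/(3.0976*g^4 + 1.76*g^3 + 20.8068*g^2 + 5.84*g + 34.1056)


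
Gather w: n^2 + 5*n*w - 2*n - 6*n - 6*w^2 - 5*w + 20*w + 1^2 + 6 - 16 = n^2 - 8*n - 6*w^2 + w*(5*n + 15) - 9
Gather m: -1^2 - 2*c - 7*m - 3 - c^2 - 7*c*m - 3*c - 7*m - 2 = -c^2 - 5*c + m*(-7*c - 14) - 6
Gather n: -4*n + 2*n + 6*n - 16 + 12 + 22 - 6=4*n + 12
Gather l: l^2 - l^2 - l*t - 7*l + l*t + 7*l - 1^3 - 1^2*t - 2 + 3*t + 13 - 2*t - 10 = 0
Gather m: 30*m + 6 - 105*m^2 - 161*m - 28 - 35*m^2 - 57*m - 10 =-140*m^2 - 188*m - 32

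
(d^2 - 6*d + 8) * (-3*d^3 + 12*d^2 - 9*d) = -3*d^5 + 30*d^4 - 105*d^3 + 150*d^2 - 72*d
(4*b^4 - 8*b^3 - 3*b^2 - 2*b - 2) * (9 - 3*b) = -12*b^5 + 60*b^4 - 63*b^3 - 21*b^2 - 12*b - 18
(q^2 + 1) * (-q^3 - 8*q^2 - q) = -q^5 - 8*q^4 - 2*q^3 - 8*q^2 - q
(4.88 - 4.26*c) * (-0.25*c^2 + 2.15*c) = 1.065*c^3 - 10.379*c^2 + 10.492*c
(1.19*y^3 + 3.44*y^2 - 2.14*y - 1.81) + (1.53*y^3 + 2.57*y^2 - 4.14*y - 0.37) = 2.72*y^3 + 6.01*y^2 - 6.28*y - 2.18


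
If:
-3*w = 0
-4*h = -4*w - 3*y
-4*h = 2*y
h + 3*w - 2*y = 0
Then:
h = 0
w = 0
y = 0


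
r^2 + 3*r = r*(r + 3)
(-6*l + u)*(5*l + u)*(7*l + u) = -210*l^3 - 37*l^2*u + 6*l*u^2 + u^3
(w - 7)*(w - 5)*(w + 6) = w^3 - 6*w^2 - 37*w + 210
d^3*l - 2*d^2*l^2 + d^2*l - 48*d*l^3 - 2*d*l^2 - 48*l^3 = (d - 8*l)*(d + 6*l)*(d*l + l)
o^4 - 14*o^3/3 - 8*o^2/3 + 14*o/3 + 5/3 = (o - 5)*(o - 1)*(o + 1/3)*(o + 1)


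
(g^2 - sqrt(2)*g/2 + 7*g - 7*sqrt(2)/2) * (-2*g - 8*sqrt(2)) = -2*g^3 - 14*g^2 - 7*sqrt(2)*g^2 - 49*sqrt(2)*g + 8*g + 56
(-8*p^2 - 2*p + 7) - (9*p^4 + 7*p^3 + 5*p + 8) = -9*p^4 - 7*p^3 - 8*p^2 - 7*p - 1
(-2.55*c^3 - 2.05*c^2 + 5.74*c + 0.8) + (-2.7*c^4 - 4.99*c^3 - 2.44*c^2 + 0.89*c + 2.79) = -2.7*c^4 - 7.54*c^3 - 4.49*c^2 + 6.63*c + 3.59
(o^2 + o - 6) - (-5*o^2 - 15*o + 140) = 6*o^2 + 16*o - 146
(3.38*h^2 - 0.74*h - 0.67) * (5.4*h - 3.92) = 18.252*h^3 - 17.2456*h^2 - 0.717200000000001*h + 2.6264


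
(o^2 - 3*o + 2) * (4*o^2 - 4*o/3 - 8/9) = 4*o^4 - 40*o^3/3 + 100*o^2/9 - 16/9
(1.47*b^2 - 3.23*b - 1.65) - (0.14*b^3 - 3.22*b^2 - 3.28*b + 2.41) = -0.14*b^3 + 4.69*b^2 + 0.0499999999999998*b - 4.06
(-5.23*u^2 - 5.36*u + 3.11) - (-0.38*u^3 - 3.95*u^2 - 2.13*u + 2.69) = 0.38*u^3 - 1.28*u^2 - 3.23*u + 0.42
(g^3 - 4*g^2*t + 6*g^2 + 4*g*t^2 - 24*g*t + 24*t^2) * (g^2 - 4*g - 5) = g^5 - 4*g^4*t + 2*g^4 + 4*g^3*t^2 - 8*g^3*t - 29*g^3 + 8*g^2*t^2 + 116*g^2*t - 30*g^2 - 116*g*t^2 + 120*g*t - 120*t^2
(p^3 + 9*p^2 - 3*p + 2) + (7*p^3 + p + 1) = 8*p^3 + 9*p^2 - 2*p + 3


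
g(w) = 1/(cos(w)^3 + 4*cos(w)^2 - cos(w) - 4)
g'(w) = (3*sin(w)*cos(w)^2 + 8*sin(w)*cos(w) - sin(w))/(cos(w)^3 + 4*cos(w)^2 - cos(w) - 4)^2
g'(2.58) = -3.74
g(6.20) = -28.99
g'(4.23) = 0.47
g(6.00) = -2.58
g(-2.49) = -0.85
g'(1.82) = -0.22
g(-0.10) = -20.09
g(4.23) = -0.36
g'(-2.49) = 2.39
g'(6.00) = -17.60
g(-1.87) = -0.30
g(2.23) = -0.47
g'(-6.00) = 17.60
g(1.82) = -0.28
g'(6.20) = -694.89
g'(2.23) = -0.84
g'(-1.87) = 0.26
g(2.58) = -1.12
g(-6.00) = -2.58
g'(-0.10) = -400.00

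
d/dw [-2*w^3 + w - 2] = 1 - 6*w^2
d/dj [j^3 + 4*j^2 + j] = 3*j^2 + 8*j + 1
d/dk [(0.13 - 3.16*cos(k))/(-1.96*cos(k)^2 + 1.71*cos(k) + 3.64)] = (6.1936*cos(k)^2 - 0.5096*cos(k) + 11.7247)*sin(k)/(3.8416*cos(k)^4 - 6.7032*cos(k)^3 - 11.3447*cos(k)^2 + 12.4488*cos(k) + 13.2496)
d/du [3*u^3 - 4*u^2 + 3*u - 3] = 9*u^2 - 8*u + 3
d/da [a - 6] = 1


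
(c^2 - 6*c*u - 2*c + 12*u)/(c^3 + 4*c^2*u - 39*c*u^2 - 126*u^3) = (c - 2)/(c^2 + 10*c*u + 21*u^2)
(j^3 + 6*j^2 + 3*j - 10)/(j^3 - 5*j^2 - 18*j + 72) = (j^3 + 6*j^2 + 3*j - 10)/(j^3 - 5*j^2 - 18*j + 72)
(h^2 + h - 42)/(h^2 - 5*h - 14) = (-h^2 - h + 42)/(-h^2 + 5*h + 14)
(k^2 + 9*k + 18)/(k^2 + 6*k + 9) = (k + 6)/(k + 3)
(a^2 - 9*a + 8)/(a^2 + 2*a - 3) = (a - 8)/(a + 3)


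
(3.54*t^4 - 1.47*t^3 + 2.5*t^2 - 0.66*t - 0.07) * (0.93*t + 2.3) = 3.2922*t^5 + 6.7749*t^4 - 1.056*t^3 + 5.1362*t^2 - 1.5831*t - 0.161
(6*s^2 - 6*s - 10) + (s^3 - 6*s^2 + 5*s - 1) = s^3 - s - 11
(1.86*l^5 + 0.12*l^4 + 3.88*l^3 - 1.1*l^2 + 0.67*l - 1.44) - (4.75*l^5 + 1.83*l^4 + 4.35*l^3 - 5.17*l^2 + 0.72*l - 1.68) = -2.89*l^5 - 1.71*l^4 - 0.47*l^3 + 4.07*l^2 - 0.0499999999999999*l + 0.24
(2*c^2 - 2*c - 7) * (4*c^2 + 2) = 8*c^4 - 8*c^3 - 24*c^2 - 4*c - 14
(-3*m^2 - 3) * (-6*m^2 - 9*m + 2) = 18*m^4 + 27*m^3 + 12*m^2 + 27*m - 6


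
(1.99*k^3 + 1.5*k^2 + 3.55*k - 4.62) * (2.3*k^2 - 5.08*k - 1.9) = 4.577*k^5 - 6.6592*k^4 - 3.236*k^3 - 31.51*k^2 + 16.7246*k + 8.778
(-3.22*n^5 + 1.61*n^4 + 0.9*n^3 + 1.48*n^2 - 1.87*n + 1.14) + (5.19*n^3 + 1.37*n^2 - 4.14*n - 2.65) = -3.22*n^5 + 1.61*n^4 + 6.09*n^3 + 2.85*n^2 - 6.01*n - 1.51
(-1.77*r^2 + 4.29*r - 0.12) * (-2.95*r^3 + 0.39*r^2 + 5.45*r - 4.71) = 5.2215*r^5 - 13.3458*r^4 - 7.6194*r^3 + 31.6704*r^2 - 20.8599*r + 0.5652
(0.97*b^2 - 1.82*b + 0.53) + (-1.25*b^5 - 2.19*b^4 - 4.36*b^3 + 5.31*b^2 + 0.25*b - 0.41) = -1.25*b^5 - 2.19*b^4 - 4.36*b^3 + 6.28*b^2 - 1.57*b + 0.12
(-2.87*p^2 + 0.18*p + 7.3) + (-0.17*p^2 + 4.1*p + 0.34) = -3.04*p^2 + 4.28*p + 7.64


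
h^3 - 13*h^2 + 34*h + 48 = (h - 8)*(h - 6)*(h + 1)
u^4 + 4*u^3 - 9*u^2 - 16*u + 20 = (u - 2)*(u - 1)*(u + 2)*(u + 5)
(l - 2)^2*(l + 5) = l^3 + l^2 - 16*l + 20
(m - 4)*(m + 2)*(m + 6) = m^3 + 4*m^2 - 20*m - 48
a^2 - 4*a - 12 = (a - 6)*(a + 2)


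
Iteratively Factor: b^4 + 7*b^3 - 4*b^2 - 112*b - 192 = (b + 3)*(b^3 + 4*b^2 - 16*b - 64) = (b - 4)*(b + 3)*(b^2 + 8*b + 16) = (b - 4)*(b + 3)*(b + 4)*(b + 4)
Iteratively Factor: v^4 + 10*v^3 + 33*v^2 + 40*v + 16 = (v + 4)*(v^3 + 6*v^2 + 9*v + 4) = (v + 1)*(v + 4)*(v^2 + 5*v + 4) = (v + 1)*(v + 4)^2*(v + 1)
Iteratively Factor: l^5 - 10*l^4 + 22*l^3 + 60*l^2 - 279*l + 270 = (l + 3)*(l^4 - 13*l^3 + 61*l^2 - 123*l + 90) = (l - 2)*(l + 3)*(l^3 - 11*l^2 + 39*l - 45) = (l - 3)*(l - 2)*(l + 3)*(l^2 - 8*l + 15) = (l - 3)^2*(l - 2)*(l + 3)*(l - 5)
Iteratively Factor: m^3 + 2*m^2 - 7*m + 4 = (m - 1)*(m^2 + 3*m - 4) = (m - 1)*(m + 4)*(m - 1)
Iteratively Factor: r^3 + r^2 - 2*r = (r - 1)*(r^2 + 2*r) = (r - 1)*(r + 2)*(r)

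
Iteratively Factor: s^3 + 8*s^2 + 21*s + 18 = (s + 2)*(s^2 + 6*s + 9) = (s + 2)*(s + 3)*(s + 3)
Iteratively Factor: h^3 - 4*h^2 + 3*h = (h)*(h^2 - 4*h + 3) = h*(h - 3)*(h - 1)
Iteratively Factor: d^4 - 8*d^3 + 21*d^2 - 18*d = (d - 3)*(d^3 - 5*d^2 + 6*d) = (d - 3)^2*(d^2 - 2*d) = d*(d - 3)^2*(d - 2)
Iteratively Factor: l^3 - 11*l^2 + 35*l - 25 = (l - 5)*(l^2 - 6*l + 5) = (l - 5)^2*(l - 1)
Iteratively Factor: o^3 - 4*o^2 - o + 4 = (o - 4)*(o^2 - 1) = (o - 4)*(o + 1)*(o - 1)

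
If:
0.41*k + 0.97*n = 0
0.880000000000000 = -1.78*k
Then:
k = -0.49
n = 0.21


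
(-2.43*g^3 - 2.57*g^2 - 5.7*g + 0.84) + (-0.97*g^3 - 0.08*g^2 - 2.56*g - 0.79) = -3.4*g^3 - 2.65*g^2 - 8.26*g + 0.0499999999999999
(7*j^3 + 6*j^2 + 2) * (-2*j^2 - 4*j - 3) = -14*j^5 - 40*j^4 - 45*j^3 - 22*j^2 - 8*j - 6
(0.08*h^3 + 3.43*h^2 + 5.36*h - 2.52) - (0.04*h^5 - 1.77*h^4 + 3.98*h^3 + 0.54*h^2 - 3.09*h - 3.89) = -0.04*h^5 + 1.77*h^4 - 3.9*h^3 + 2.89*h^2 + 8.45*h + 1.37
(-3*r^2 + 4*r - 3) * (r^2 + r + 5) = -3*r^4 + r^3 - 14*r^2 + 17*r - 15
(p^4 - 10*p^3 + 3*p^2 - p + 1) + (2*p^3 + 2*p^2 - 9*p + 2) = p^4 - 8*p^3 + 5*p^2 - 10*p + 3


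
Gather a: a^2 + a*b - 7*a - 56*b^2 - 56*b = a^2 + a*(b - 7) - 56*b^2 - 56*b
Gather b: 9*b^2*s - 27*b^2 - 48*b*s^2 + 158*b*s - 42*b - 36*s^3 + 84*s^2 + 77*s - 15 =b^2*(9*s - 27) + b*(-48*s^2 + 158*s - 42) - 36*s^3 + 84*s^2 + 77*s - 15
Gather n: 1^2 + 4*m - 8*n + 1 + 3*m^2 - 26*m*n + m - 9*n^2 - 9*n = 3*m^2 + 5*m - 9*n^2 + n*(-26*m - 17) + 2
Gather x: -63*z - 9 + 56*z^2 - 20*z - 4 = 56*z^2 - 83*z - 13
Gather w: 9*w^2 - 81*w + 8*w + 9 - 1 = 9*w^2 - 73*w + 8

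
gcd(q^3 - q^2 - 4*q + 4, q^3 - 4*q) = q^2 - 4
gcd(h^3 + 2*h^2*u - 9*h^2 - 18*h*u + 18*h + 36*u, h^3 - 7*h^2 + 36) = h^2 - 9*h + 18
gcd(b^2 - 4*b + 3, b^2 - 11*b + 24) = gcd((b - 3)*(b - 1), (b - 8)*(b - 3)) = b - 3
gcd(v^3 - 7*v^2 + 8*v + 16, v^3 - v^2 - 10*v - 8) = v^2 - 3*v - 4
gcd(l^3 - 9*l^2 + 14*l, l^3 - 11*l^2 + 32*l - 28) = l^2 - 9*l + 14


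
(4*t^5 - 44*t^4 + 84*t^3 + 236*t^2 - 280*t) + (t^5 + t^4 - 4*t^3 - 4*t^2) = 5*t^5 - 43*t^4 + 80*t^3 + 232*t^2 - 280*t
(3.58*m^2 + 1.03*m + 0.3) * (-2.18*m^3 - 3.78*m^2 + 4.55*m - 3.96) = -7.8044*m^5 - 15.7778*m^4 + 11.7416*m^3 - 10.6243*m^2 - 2.7138*m - 1.188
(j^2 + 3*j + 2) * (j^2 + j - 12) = j^4 + 4*j^3 - 7*j^2 - 34*j - 24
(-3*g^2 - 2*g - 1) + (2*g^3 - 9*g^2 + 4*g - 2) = 2*g^3 - 12*g^2 + 2*g - 3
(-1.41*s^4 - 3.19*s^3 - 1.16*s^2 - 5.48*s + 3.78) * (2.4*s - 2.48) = -3.384*s^5 - 4.1592*s^4 + 5.1272*s^3 - 10.2752*s^2 + 22.6624*s - 9.3744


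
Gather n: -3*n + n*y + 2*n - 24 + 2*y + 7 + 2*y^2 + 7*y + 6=n*(y - 1) + 2*y^2 + 9*y - 11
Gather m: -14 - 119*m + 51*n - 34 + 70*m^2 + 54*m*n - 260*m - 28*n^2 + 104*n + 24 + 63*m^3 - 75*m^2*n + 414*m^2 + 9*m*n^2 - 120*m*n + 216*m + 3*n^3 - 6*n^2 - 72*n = 63*m^3 + m^2*(484 - 75*n) + m*(9*n^2 - 66*n - 163) + 3*n^3 - 34*n^2 + 83*n - 24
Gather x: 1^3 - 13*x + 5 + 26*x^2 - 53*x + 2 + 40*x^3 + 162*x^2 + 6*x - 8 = 40*x^3 + 188*x^2 - 60*x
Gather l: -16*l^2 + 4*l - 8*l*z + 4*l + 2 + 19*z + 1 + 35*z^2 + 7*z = -16*l^2 + l*(8 - 8*z) + 35*z^2 + 26*z + 3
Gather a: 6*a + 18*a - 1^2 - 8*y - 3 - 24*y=24*a - 32*y - 4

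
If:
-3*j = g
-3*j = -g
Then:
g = 0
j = 0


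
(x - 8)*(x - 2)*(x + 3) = x^3 - 7*x^2 - 14*x + 48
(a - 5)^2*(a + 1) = a^3 - 9*a^2 + 15*a + 25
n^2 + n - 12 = (n - 3)*(n + 4)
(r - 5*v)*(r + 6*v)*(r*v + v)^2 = r^4*v^2 + r^3*v^3 + 2*r^3*v^2 - 30*r^2*v^4 + 2*r^2*v^3 + r^2*v^2 - 60*r*v^4 + r*v^3 - 30*v^4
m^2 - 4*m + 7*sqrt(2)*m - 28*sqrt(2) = (m - 4)*(m + 7*sqrt(2))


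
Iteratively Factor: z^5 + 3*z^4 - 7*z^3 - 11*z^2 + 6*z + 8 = (z + 1)*(z^4 + 2*z^3 - 9*z^2 - 2*z + 8) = (z + 1)*(z + 4)*(z^3 - 2*z^2 - z + 2) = (z - 1)*(z + 1)*(z + 4)*(z^2 - z - 2) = (z - 2)*(z - 1)*(z + 1)*(z + 4)*(z + 1)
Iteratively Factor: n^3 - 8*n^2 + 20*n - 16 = (n - 4)*(n^2 - 4*n + 4) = (n - 4)*(n - 2)*(n - 2)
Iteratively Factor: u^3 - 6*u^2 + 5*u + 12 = (u - 3)*(u^2 - 3*u - 4) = (u - 4)*(u - 3)*(u + 1)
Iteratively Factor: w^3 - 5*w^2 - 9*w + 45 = (w - 5)*(w^2 - 9) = (w - 5)*(w - 3)*(w + 3)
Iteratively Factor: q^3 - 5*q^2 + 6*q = (q - 3)*(q^2 - 2*q) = q*(q - 3)*(q - 2)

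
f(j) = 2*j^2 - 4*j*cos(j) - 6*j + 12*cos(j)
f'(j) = 4*j*sin(j) + 4*j - 12*sin(j) - 4*cos(j) - 6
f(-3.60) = 23.85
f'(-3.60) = -28.50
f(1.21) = -1.80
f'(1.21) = -9.27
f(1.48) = -3.95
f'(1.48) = -6.50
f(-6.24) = 152.24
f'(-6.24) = -36.55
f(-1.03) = 16.60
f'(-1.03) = 1.64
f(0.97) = 0.65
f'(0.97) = -11.08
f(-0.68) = 16.45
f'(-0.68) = -2.57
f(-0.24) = 14.14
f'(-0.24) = -7.76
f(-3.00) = 12.24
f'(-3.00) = -10.65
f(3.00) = 0.00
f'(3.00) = 9.96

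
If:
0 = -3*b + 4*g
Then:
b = 4*g/3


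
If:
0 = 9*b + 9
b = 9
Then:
No Solution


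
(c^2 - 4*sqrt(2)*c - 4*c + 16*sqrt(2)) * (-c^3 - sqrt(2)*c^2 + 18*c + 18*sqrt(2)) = -c^5 + 4*c^4 + 3*sqrt(2)*c^4 - 12*sqrt(2)*c^3 + 26*c^3 - 104*c^2 - 54*sqrt(2)*c^2 - 144*c + 216*sqrt(2)*c + 576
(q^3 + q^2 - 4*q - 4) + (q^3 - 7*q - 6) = 2*q^3 + q^2 - 11*q - 10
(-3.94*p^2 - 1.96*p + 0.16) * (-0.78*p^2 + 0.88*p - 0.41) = 3.0732*p^4 - 1.9384*p^3 - 0.2342*p^2 + 0.9444*p - 0.0656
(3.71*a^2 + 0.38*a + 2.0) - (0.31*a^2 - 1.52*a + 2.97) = 3.4*a^2 + 1.9*a - 0.97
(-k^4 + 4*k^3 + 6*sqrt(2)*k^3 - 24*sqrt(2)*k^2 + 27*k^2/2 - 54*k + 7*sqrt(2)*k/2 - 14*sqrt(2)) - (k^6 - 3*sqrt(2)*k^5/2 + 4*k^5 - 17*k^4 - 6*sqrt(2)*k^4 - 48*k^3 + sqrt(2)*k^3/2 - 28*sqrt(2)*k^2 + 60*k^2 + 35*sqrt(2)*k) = -k^6 - 4*k^5 + 3*sqrt(2)*k^5/2 + 6*sqrt(2)*k^4 + 16*k^4 + 11*sqrt(2)*k^3/2 + 52*k^3 - 93*k^2/2 + 4*sqrt(2)*k^2 - 54*k - 63*sqrt(2)*k/2 - 14*sqrt(2)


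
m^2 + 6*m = m*(m + 6)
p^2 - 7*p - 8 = (p - 8)*(p + 1)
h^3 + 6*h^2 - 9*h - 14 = (h - 2)*(h + 1)*(h + 7)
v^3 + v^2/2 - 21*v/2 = v*(v - 3)*(v + 7/2)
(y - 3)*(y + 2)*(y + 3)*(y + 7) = y^4 + 9*y^3 + 5*y^2 - 81*y - 126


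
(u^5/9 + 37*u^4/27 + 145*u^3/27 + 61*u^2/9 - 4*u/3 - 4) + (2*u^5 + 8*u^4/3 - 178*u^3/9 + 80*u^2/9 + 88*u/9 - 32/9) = 19*u^5/9 + 109*u^4/27 - 389*u^3/27 + 47*u^2/3 + 76*u/9 - 68/9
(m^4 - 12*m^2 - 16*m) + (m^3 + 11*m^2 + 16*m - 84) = m^4 + m^3 - m^2 - 84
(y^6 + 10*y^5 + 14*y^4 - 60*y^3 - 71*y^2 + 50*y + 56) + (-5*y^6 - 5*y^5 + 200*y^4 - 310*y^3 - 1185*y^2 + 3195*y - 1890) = -4*y^6 + 5*y^5 + 214*y^4 - 370*y^3 - 1256*y^2 + 3245*y - 1834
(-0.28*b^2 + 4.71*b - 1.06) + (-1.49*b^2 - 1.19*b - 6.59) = -1.77*b^2 + 3.52*b - 7.65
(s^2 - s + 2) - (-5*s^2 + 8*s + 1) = 6*s^2 - 9*s + 1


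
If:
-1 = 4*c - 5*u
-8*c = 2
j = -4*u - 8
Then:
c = -1/4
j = -8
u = 0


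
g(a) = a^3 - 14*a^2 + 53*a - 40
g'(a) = 3*a^2 - 28*a + 53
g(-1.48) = -152.35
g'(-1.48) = 101.01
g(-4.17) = -576.97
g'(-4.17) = 221.93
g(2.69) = 20.73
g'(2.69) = -0.61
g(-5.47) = -912.47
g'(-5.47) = 295.92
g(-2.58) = -287.10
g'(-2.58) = 145.21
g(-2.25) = -241.52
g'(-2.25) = 131.19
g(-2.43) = -265.81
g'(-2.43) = 138.75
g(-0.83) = -94.21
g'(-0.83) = 78.31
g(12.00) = 308.00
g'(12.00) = 149.00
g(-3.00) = -352.00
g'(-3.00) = 164.00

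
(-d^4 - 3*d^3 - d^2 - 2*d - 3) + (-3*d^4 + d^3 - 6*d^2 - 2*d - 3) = -4*d^4 - 2*d^3 - 7*d^2 - 4*d - 6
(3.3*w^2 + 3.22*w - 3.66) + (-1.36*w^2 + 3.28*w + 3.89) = 1.94*w^2 + 6.5*w + 0.23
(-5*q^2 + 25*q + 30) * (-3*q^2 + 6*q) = 15*q^4 - 105*q^3 + 60*q^2 + 180*q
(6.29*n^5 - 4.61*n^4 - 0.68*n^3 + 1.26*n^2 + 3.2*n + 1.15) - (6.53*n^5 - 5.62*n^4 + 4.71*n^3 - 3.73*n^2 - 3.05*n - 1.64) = -0.24*n^5 + 1.01*n^4 - 5.39*n^3 + 4.99*n^2 + 6.25*n + 2.79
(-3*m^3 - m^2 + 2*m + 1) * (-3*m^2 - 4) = 9*m^5 + 3*m^4 + 6*m^3 + m^2 - 8*m - 4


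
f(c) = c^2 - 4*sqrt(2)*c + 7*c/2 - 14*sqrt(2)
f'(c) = 2*c - 4*sqrt(2) + 7/2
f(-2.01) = -11.42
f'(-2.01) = -6.18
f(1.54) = -20.75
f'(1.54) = 0.92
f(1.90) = -20.29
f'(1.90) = 1.64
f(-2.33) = -9.34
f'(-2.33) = -6.82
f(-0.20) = -19.33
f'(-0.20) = -2.56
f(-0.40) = -18.78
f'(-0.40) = -2.96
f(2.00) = -20.11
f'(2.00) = 1.84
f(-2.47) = -8.37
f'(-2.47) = -7.10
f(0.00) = -19.80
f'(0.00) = -2.16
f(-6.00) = 29.14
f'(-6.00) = -14.16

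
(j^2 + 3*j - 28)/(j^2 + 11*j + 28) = (j - 4)/(j + 4)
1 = 1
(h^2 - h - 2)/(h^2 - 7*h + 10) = (h + 1)/(h - 5)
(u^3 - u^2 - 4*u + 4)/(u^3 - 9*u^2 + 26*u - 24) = (u^2 + u - 2)/(u^2 - 7*u + 12)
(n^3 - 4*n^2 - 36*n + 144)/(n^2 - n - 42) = (n^2 - 10*n + 24)/(n - 7)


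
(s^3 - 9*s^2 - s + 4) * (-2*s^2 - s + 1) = -2*s^5 + 17*s^4 + 12*s^3 - 16*s^2 - 5*s + 4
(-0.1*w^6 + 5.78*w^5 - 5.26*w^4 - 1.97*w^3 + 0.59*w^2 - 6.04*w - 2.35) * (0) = 0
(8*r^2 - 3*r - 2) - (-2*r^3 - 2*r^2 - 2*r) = 2*r^3 + 10*r^2 - r - 2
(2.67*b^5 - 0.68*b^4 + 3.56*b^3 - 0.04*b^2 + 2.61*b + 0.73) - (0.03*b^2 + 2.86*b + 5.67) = 2.67*b^5 - 0.68*b^4 + 3.56*b^3 - 0.07*b^2 - 0.25*b - 4.94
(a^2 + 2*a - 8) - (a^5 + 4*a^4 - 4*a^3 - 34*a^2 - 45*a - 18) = -a^5 - 4*a^4 + 4*a^3 + 35*a^2 + 47*a + 10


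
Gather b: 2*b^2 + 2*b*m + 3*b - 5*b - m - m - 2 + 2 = 2*b^2 + b*(2*m - 2) - 2*m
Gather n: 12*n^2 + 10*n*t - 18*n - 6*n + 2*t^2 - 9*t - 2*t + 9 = 12*n^2 + n*(10*t - 24) + 2*t^2 - 11*t + 9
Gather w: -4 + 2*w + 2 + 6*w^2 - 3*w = 6*w^2 - w - 2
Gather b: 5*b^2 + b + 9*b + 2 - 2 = 5*b^2 + 10*b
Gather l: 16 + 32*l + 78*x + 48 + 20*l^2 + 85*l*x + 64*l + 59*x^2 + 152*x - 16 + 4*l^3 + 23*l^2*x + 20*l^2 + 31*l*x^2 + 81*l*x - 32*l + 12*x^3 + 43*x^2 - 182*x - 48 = 4*l^3 + l^2*(23*x + 40) + l*(31*x^2 + 166*x + 64) + 12*x^3 + 102*x^2 + 48*x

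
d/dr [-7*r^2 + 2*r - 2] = 2 - 14*r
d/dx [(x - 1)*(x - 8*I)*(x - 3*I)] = 3*x^2 + x*(-2 - 22*I) - 24 + 11*I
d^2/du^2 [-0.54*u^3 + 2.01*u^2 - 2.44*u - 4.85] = 4.02 - 3.24*u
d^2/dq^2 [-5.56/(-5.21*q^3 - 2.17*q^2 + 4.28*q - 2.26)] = (-(173.8056*q + 24.1304)*(5.21*q^3 + 2.17*q^2 - 4.28*q + 2.26) + 5.56*(15.63*q^2 + 4.34*q - 4.28)*(31.26*q^2 + 8.68*q - 8.56))/(5.21*q^3 + 2.17*q^2 - 4.28*q + 2.26)^3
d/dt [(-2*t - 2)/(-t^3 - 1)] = 2*(t^3 - 3*t^2*(t + 1) + 1)/(t^3 + 1)^2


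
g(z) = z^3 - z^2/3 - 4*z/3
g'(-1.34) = 4.95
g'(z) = 3*z^2 - 2*z/3 - 4/3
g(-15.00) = -3430.00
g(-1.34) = -1.22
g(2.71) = 13.84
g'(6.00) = 102.67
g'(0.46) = -1.01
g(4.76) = 93.95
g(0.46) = -0.59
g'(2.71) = 18.89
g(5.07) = 115.00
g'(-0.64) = 0.32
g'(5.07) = 72.40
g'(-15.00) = 683.67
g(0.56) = -0.68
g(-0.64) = 0.45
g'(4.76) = 63.47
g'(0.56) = -0.77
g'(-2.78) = 23.71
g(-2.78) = -20.35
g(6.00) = 196.00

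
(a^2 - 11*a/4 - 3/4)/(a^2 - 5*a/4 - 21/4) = (4*a + 1)/(4*a + 7)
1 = 1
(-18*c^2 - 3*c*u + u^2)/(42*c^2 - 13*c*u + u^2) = (3*c + u)/(-7*c + u)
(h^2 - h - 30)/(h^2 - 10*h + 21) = (h^2 - h - 30)/(h^2 - 10*h + 21)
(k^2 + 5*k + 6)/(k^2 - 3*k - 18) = (k + 2)/(k - 6)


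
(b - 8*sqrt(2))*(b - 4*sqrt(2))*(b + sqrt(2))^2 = b^4 - 10*sqrt(2)*b^3 + 18*b^2 + 104*sqrt(2)*b + 128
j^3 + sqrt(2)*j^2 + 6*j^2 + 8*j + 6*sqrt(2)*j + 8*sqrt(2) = (j + 2)*(j + 4)*(j + sqrt(2))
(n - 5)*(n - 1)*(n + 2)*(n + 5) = n^4 + n^3 - 27*n^2 - 25*n + 50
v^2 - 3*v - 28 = (v - 7)*(v + 4)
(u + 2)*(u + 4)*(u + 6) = u^3 + 12*u^2 + 44*u + 48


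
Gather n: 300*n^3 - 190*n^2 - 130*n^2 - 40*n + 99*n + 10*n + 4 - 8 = 300*n^3 - 320*n^2 + 69*n - 4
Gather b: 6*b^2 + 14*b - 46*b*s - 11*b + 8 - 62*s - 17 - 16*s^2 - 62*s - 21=6*b^2 + b*(3 - 46*s) - 16*s^2 - 124*s - 30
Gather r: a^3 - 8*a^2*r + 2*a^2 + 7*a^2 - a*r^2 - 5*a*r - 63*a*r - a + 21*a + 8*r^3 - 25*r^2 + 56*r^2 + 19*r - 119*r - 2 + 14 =a^3 + 9*a^2 + 20*a + 8*r^3 + r^2*(31 - a) + r*(-8*a^2 - 68*a - 100) + 12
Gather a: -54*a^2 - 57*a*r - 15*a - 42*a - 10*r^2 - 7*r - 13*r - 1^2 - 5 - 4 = -54*a^2 + a*(-57*r - 57) - 10*r^2 - 20*r - 10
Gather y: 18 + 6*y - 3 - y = 5*y + 15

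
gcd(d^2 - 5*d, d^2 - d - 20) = d - 5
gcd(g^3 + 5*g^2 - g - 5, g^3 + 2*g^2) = 1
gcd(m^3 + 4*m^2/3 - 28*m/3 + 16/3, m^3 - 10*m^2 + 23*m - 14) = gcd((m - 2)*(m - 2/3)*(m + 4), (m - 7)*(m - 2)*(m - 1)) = m - 2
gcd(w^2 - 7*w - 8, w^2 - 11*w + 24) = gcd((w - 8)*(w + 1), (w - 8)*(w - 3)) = w - 8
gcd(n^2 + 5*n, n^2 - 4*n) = n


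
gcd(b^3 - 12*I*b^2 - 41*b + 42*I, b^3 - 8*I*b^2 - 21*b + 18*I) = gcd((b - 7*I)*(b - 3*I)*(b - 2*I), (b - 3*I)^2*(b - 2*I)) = b^2 - 5*I*b - 6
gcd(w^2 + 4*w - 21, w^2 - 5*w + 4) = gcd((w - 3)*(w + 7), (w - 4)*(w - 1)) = 1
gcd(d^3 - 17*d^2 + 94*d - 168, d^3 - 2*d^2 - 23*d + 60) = d - 4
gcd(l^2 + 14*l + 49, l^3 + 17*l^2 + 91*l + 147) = l^2 + 14*l + 49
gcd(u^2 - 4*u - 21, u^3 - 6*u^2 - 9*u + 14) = u - 7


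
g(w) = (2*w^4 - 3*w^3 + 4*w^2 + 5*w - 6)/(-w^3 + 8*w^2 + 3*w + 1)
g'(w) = (3*w^2 - 16*w - 3)*(2*w^4 - 3*w^3 + 4*w^2 + 5*w - 6)/(-w^3 + 8*w^2 + 3*w + 1)^2 + (8*w^3 - 9*w^2 + 8*w + 5)/(-w^3 + 8*w^2 + 3*w + 1) = (-2*w^6 + 32*w^5 - 2*w^4 - 55*w^2 + 104*w + 23)/(w^6 - 16*w^5 + 58*w^4 + 46*w^3 + 25*w^2 + 6*w + 1)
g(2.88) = 2.06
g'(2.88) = 1.81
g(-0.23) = -9.25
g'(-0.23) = -6.94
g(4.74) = 9.02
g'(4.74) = 6.66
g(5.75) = 19.12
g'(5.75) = 14.62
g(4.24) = 6.21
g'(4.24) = 4.70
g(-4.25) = 4.43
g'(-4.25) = -1.33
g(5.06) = 11.42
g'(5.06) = 8.42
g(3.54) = 3.60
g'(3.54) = 2.91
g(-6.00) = 6.87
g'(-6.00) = -1.46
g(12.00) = -68.49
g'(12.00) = 6.69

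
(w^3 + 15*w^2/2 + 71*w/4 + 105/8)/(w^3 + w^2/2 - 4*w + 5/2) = (w^2 + 5*w + 21/4)/(w^2 - 2*w + 1)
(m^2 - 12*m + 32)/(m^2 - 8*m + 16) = (m - 8)/(m - 4)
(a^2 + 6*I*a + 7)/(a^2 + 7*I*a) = (a - I)/a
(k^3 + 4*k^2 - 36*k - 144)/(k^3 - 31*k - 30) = (k^2 + 10*k + 24)/(k^2 + 6*k + 5)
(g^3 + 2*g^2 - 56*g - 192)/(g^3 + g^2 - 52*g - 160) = (g + 6)/(g + 5)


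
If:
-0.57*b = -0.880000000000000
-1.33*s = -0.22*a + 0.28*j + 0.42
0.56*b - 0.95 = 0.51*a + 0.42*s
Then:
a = -0.823529411764706*s - 0.167526659786722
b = 1.54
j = -5.39705882352941*s - 1.63162808983242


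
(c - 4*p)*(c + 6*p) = c^2 + 2*c*p - 24*p^2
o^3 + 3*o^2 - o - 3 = (o - 1)*(o + 1)*(o + 3)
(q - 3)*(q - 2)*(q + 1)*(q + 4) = q^4 - 15*q^2 + 10*q + 24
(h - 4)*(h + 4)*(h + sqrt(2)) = h^3 + sqrt(2)*h^2 - 16*h - 16*sqrt(2)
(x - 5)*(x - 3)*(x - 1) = x^3 - 9*x^2 + 23*x - 15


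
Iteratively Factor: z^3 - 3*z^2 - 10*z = (z + 2)*(z^2 - 5*z) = z*(z + 2)*(z - 5)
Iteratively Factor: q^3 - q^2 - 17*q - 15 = (q - 5)*(q^2 + 4*q + 3) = (q - 5)*(q + 3)*(q + 1)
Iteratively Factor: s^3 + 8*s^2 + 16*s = (s)*(s^2 + 8*s + 16) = s*(s + 4)*(s + 4)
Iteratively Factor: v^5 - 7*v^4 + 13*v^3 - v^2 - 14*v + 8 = (v - 1)*(v^4 - 6*v^3 + 7*v^2 + 6*v - 8) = (v - 1)^2*(v^3 - 5*v^2 + 2*v + 8) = (v - 1)^2*(v + 1)*(v^2 - 6*v + 8) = (v - 4)*(v - 1)^2*(v + 1)*(v - 2)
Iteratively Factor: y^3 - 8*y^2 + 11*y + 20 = (y - 5)*(y^2 - 3*y - 4) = (y - 5)*(y - 4)*(y + 1)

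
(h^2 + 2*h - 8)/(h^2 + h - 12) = (h - 2)/(h - 3)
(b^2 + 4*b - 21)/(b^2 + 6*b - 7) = (b - 3)/(b - 1)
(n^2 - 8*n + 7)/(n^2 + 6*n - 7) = (n - 7)/(n + 7)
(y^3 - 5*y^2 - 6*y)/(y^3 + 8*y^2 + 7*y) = (y - 6)/(y + 7)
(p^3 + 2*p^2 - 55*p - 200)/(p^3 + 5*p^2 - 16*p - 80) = (p^2 - 3*p - 40)/(p^2 - 16)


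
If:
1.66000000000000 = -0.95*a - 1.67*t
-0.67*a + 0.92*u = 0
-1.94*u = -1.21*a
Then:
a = 0.00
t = -0.99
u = 0.00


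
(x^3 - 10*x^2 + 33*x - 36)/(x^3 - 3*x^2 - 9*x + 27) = (x - 4)/(x + 3)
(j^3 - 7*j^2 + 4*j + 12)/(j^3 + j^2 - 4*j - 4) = (j - 6)/(j + 2)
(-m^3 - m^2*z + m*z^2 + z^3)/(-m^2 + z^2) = m + z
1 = 1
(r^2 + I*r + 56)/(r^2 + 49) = (r + 8*I)/(r + 7*I)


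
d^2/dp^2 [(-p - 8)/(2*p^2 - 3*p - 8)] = 2*((p + 8)*(4*p - 3)^2 + (6*p + 13)*(-2*p^2 + 3*p + 8))/(-2*p^2 + 3*p + 8)^3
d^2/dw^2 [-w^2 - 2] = -2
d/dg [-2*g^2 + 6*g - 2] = 6 - 4*g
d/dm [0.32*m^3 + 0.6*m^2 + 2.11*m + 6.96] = 0.96*m^2 + 1.2*m + 2.11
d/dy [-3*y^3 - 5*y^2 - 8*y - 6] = -9*y^2 - 10*y - 8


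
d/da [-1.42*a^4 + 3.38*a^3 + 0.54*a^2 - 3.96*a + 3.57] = -5.68*a^3 + 10.14*a^2 + 1.08*a - 3.96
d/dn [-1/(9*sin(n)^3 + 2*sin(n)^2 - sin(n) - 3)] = (27*sin(n)^2 + 4*sin(n) - 1)*cos(n)/(9*sin(n)^3 + 2*sin(n)^2 - sin(n) - 3)^2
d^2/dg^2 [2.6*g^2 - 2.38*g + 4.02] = 5.20000000000000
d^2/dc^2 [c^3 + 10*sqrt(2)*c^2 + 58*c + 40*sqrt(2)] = 6*c + 20*sqrt(2)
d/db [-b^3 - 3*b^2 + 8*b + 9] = -3*b^2 - 6*b + 8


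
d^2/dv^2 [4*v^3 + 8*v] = 24*v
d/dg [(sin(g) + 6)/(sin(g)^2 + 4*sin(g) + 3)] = (-12*sin(g) + cos(g)^2 - 22)*cos(g)/(sin(g)^2 + 4*sin(g) + 3)^2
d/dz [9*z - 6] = 9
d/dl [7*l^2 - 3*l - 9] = 14*l - 3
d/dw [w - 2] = 1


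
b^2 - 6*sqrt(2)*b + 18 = (b - 3*sqrt(2))^2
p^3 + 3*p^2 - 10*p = p*(p - 2)*(p + 5)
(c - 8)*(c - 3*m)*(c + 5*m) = c^3 + 2*c^2*m - 8*c^2 - 15*c*m^2 - 16*c*m + 120*m^2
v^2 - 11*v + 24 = (v - 8)*(v - 3)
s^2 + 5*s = s*(s + 5)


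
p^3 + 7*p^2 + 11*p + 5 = (p + 1)^2*(p + 5)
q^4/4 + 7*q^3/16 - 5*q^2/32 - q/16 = q*(q/4 + 1/2)*(q - 1/2)*(q + 1/4)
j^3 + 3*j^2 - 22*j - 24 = (j - 4)*(j + 1)*(j + 6)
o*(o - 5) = o^2 - 5*o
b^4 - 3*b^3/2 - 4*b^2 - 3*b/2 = b*(b - 3)*(b + 1/2)*(b + 1)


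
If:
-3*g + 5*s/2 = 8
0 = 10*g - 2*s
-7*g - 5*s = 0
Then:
No Solution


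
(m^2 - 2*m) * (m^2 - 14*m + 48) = m^4 - 16*m^3 + 76*m^2 - 96*m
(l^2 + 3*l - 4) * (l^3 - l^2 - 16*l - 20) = l^5 + 2*l^4 - 23*l^3 - 64*l^2 + 4*l + 80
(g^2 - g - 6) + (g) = g^2 - 6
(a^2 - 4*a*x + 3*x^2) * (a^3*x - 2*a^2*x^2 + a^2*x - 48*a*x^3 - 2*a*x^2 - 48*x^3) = a^5*x - 6*a^4*x^2 + a^4*x - 37*a^3*x^3 - 6*a^3*x^2 + 186*a^2*x^4 - 37*a^2*x^3 - 144*a*x^5 + 186*a*x^4 - 144*x^5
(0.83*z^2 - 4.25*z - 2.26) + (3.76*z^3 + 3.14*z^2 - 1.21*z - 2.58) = 3.76*z^3 + 3.97*z^2 - 5.46*z - 4.84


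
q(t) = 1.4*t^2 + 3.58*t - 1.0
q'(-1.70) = -1.18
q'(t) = 2.8*t + 3.58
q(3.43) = 27.75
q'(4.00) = 14.78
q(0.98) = 3.85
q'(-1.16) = 0.33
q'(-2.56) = -3.59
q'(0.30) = 4.42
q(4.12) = 37.51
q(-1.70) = -3.04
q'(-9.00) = -21.62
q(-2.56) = -0.99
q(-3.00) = 0.86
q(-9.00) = 80.18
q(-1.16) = -3.27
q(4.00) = 35.72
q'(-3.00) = -4.82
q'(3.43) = 13.18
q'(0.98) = 6.32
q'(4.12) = 15.12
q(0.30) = 0.20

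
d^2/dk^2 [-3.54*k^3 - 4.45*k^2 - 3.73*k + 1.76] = -21.24*k - 8.9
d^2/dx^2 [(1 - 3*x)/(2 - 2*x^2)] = (x^2*(12*x - 4) + (1 - 9*x)*(x^2 - 1))/(x^2 - 1)^3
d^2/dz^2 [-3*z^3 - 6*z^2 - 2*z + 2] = -18*z - 12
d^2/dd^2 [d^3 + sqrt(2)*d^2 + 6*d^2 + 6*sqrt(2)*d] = 6*d + 2*sqrt(2) + 12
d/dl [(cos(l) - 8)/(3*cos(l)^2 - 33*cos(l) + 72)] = sin(l)/(3*(cos(l) - 3)^2)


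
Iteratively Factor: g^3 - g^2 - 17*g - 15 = (g - 5)*(g^2 + 4*g + 3) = (g - 5)*(g + 1)*(g + 3)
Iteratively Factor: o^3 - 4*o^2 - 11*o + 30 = (o - 2)*(o^2 - 2*o - 15) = (o - 2)*(o + 3)*(o - 5)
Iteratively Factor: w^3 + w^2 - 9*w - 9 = (w + 1)*(w^2 - 9) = (w + 1)*(w + 3)*(w - 3)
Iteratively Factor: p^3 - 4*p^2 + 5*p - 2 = (p - 1)*(p^2 - 3*p + 2) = (p - 2)*(p - 1)*(p - 1)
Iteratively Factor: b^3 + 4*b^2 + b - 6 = (b - 1)*(b^2 + 5*b + 6) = (b - 1)*(b + 2)*(b + 3)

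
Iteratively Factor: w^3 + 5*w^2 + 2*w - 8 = (w + 4)*(w^2 + w - 2) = (w - 1)*(w + 4)*(w + 2)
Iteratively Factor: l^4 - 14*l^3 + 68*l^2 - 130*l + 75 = (l - 5)*(l^3 - 9*l^2 + 23*l - 15) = (l - 5)*(l - 3)*(l^2 - 6*l + 5) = (l - 5)*(l - 3)*(l - 1)*(l - 5)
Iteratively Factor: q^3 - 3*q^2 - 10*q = (q)*(q^2 - 3*q - 10) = q*(q + 2)*(q - 5)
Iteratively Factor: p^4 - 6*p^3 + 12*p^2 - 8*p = (p)*(p^3 - 6*p^2 + 12*p - 8) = p*(p - 2)*(p^2 - 4*p + 4) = p*(p - 2)^2*(p - 2)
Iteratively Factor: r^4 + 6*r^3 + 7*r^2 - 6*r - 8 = (r + 1)*(r^3 + 5*r^2 + 2*r - 8) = (r + 1)*(r + 2)*(r^2 + 3*r - 4) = (r - 1)*(r + 1)*(r + 2)*(r + 4)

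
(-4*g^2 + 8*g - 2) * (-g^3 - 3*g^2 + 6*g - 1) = 4*g^5 + 4*g^4 - 46*g^3 + 58*g^2 - 20*g + 2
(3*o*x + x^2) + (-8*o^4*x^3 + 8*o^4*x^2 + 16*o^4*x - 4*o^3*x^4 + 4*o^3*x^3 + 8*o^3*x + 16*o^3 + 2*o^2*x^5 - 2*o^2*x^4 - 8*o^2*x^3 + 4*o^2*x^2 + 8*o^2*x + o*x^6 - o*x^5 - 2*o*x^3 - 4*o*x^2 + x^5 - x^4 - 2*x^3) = -8*o^4*x^3 + 8*o^4*x^2 + 16*o^4*x - 4*o^3*x^4 + 4*o^3*x^3 + 8*o^3*x + 16*o^3 + 2*o^2*x^5 - 2*o^2*x^4 - 8*o^2*x^3 + 4*o^2*x^2 + 8*o^2*x + o*x^6 - o*x^5 - 2*o*x^3 - 4*o*x^2 + 3*o*x + x^5 - x^4 - 2*x^3 + x^2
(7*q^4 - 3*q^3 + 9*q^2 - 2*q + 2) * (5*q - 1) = 35*q^5 - 22*q^4 + 48*q^3 - 19*q^2 + 12*q - 2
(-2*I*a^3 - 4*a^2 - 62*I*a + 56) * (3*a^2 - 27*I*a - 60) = -6*I*a^5 - 66*a^4 + 42*I*a^3 - 1266*a^2 + 2208*I*a - 3360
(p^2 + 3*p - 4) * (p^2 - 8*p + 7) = p^4 - 5*p^3 - 21*p^2 + 53*p - 28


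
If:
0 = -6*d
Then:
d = 0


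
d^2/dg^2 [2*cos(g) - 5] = -2*cos(g)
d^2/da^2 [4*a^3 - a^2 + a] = 24*a - 2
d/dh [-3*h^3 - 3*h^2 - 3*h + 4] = -9*h^2 - 6*h - 3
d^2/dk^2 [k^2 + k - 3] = 2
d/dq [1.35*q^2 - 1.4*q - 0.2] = 2.7*q - 1.4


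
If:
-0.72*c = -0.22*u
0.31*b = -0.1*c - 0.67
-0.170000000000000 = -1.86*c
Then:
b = -2.19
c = 0.09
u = 0.30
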